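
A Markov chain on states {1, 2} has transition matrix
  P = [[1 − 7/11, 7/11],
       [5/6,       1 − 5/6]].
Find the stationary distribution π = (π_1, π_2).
π_1 = 55/97, π_2 = 42/97

Solve πP = π with π_1 + π_2 = 1. From πP = π: π_1 · (1 − 7/11) + π_2 · 5/6 = π_1 ⇒ π_2 · 5/6 = π_1 · 7/11 ⇒ π_2/π_1 = (7/11)/(5/6) = 42/55. Together with π_1 + π_2 = 1:
  π_1 = (5/6)/(7/11 + 5/6) = (5/6)/(97/66) = 55/97,
  π_2 = (7/11)/(7/11 + 5/6) = (7/11)/(97/66) = 42/97.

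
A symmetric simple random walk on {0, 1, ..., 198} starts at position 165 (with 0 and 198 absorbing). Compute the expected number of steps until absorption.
E[τ | X_0 = 165] = 5445

Let v_k = E[τ | X_0 = k]. Boundary: v_0 = v_198 = 0. Recurrence: v_k = 1 + (v_{k-1} + v_{k+1})/2 for 1 ≤ k ≤ 197. The particular solution to v_k − (v_{k-1} + v_{k+1})/2 = 1 is v_k = −k^2. Adding homogeneous solution A + B k and matching boundaries gives v_k = k (198 − k). Substituting k = 165: v_165 = 165 · 33 = 5445.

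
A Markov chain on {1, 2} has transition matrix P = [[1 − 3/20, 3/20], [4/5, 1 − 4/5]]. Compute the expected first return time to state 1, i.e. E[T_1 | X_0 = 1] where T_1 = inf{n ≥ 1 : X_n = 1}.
E[T_1 | X_0 = 1] = 1/π_1 = 19/16

For an irreducible recurrent Markov chain with stationary distribution π, E[T_i | X_0 = i] = 1/π_i (Kac's formula). Here π_1 = (4/5)/(3/20 + 4/5) = (4/5)/(19/20) = 16/19, so E[T_1 | X_0 = 1] = 1/π_1 = (3/20 + 4/5)/(4/5) = (19/20)/(4/5) = 19/16.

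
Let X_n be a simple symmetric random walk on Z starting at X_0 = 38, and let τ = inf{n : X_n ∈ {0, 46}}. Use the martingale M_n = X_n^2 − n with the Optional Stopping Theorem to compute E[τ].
E[τ] = 304

M_n = X_n^2 − n is a martingale (since E[X_{n+1}^2 | F_n] = X_n^2 + 1). By OST (τ has finite mean in a bounded region), E[M_τ] = E[M_0] = X_0^2 − 0 = 38^2 = 1444. Also E[M_τ] = E[X_τ^2] − E[τ]. The walk exits at 0 or 46, with P(hit 46 first) = 38/46, so E[X_τ^2] = 46^2 · 38/46 + 0 = 1748. Thus E[τ] = E[X_τ^2] − E[M_τ] = 1748 − 1444 = 304 = 38(46 − 38) = 304.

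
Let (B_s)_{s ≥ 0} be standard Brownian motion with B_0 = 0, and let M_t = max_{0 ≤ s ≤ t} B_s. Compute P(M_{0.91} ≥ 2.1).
P(M_{0.91} ≥ 2.1) = 2·P(B_{0.91} ≥ 2.1) = 2(1 − Φ(2.1/√0.91)) ≈ 0.0277

By the reflection principle for Brownian motion, P(M_t ≥ a) = 2 · P(B_t ≥ a) for a ≥ 0. Since B_t ~ N(0, t), P(B_t ≥ 2.1) = 1 − Φ(2.1/√t) = 1 − Φ(2.1/√0.91) = 1 − Φ(2.2014). So
  P(M_{0.91} ≥ 2.1) = 2(1 − Φ(2.2014)) ≈ 0.0277.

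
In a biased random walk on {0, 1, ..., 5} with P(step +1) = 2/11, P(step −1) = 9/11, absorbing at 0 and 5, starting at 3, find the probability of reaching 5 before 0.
P(hit 5 before 0) = (1 − (9/2)^3) / (1 − (9/2)^5) = 412/8431

Let u_k denote P(reach 5 before 0 | start at k). Boundary: u_0 = 0, u_5 = 1. Recurrence: u_k = 2/11·u_{k+1} + 9/11·u_{k-1} for 1 ≤ k ≤ 4. Try u_k = A + B·r^k with r = q/p = (9/11)/(2/11) = 9/2. Substitution satisfies the recurrence; boundary conditions give:
  u_k = (1 − r^k) / (1 − r^N) = (1 − (9/2)^3) / (1 − (9/2)^5) = 412/8431.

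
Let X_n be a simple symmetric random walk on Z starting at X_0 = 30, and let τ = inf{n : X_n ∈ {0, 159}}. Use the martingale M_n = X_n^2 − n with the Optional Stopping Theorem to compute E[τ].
E[τ] = 3870

M_n = X_n^2 − n is a martingale (since E[X_{n+1}^2 | F_n] = X_n^2 + 1). By OST (τ has finite mean in a bounded region), E[M_τ] = E[M_0] = X_0^2 − 0 = 30^2 = 900. Also E[M_τ] = E[X_τ^2] − E[τ]. The walk exits at 0 or 159, with P(hit 159 first) = 30/159, so E[X_τ^2] = 159^2 · 30/159 + 0 = 4770. Thus E[τ] = E[X_τ^2] − E[M_τ] = 4770 − 900 = 3870 = 30(159 − 30) = 3870.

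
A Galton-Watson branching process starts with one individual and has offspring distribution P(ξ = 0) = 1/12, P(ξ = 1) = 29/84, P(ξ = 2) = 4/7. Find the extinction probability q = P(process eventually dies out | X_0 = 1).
q = 7/48

The pgf is f(s) = 1/12 + 29/84·s + 4/7·s². The extinction probability q is the smallest fixed point of f in [0, 1]. Setting s = f(s):
  4/7·s² + (29/84 − 1)·s + 1/12 = 0
  4/7·s² − (1/12 + 4/7)·s + 1/12 = 0
which factors as (s − 1)·(4/7·s − 1/12) = 0, giving roots s = 1 and s = (1/12)/(4/7) = 7/48.
Mean offspring μ = 29/84 + 2·4/7 = 125/84 > 1 (supercritical), so q < 1. The extinction probability is the smaller root: q = (1/12)/(4/7) = 7/48.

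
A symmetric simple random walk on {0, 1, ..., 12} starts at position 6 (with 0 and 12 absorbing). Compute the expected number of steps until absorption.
E[τ | X_0 = 6] = 36

Let v_k = E[τ | X_0 = k]. Boundary: v_0 = v_12 = 0. Recurrence: v_k = 1 + (v_{k-1} + v_{k+1})/2 for 1 ≤ k ≤ 11. The particular solution to v_k − (v_{k-1} + v_{k+1})/2 = 1 is v_k = −k^2. Adding homogeneous solution A + B k and matching boundaries gives v_k = k (12 − k). Substituting k = 6: v_6 = 6 · 6 = 36.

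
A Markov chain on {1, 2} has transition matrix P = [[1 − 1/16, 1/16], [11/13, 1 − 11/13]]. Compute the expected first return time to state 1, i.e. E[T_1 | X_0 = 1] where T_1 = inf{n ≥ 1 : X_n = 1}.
E[T_1 | X_0 = 1] = 1/π_1 = 189/176

For an irreducible recurrent Markov chain with stationary distribution π, E[T_i | X_0 = i] = 1/π_i (Kac's formula). Here π_1 = (11/13)/(1/16 + 11/13) = (11/13)/(189/208) = 176/189, so E[T_1 | X_0 = 1] = 1/π_1 = (1/16 + 11/13)/(11/13) = (189/208)/(11/13) = 189/176.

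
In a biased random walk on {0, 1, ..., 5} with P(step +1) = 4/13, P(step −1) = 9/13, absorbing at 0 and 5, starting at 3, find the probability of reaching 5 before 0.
P(hit 5 before 0) = (1 − (9/4)^3) / (1 − (9/4)^5) = 2128/11605

Let u_k denote P(reach 5 before 0 | start at k). Boundary: u_0 = 0, u_5 = 1. Recurrence: u_k = 4/13·u_{k+1} + 9/13·u_{k-1} for 1 ≤ k ≤ 4. Try u_k = A + B·r^k with r = q/p = (9/13)/(4/13) = 9/4. Substitution satisfies the recurrence; boundary conditions give:
  u_k = (1 − r^k) / (1 − r^N) = (1 − (9/4)^3) / (1 − (9/4)^5) = 2128/11605.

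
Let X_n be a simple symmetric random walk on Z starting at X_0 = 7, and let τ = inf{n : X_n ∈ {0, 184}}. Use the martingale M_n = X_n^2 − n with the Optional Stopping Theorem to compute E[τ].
E[τ] = 1239

M_n = X_n^2 − n is a martingale (since E[X_{n+1}^2 | F_n] = X_n^2 + 1). By OST (τ has finite mean in a bounded region), E[M_τ] = E[M_0] = X_0^2 − 0 = 7^2 = 49. Also E[M_τ] = E[X_τ^2] − E[τ]. The walk exits at 0 or 184, with P(hit 184 first) = 7/184, so E[X_τ^2] = 184^2 · 7/184 + 0 = 1288. Thus E[τ] = E[X_τ^2] − E[M_τ] = 1288 − 49 = 1239 = 7(184 − 7) = 1239.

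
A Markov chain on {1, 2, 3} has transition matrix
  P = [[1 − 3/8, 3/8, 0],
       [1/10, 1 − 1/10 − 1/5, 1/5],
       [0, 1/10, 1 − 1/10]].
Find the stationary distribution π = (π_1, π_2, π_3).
π = (4/49, 15/49, 30/49)

This is a birth-death chain on three states, which satisfies detailed balance: π_1 · P_{12} = π_2 · P_{21} and π_2 · P_{23} = π_3 · P_{32}.
From π_1 · 3/8 = π_2 · 1/10: π_2/π_1 = (3/8)/(1/10) = 15/4.
From π_2 · 1/5 = π_3 · 1/10: π_3/π_2 = (1/5)/(1/10) = 2.
Take π_1 proportional to 1; then unnormalized π = (1, 15/4, 15/2). Normalize by dividing by the sum 49/4:
  π = (4/49, 15/49, 30/49).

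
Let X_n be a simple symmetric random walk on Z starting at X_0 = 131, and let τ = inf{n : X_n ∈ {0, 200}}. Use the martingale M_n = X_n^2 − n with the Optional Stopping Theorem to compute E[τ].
E[τ] = 9039

M_n = X_n^2 − n is a martingale (since E[X_{n+1}^2 | F_n] = X_n^2 + 1). By OST (τ has finite mean in a bounded region), E[M_τ] = E[M_0] = X_0^2 − 0 = 131^2 = 17161. Also E[M_τ] = E[X_τ^2] − E[τ]. The walk exits at 0 or 200, with P(hit 200 first) = 131/200, so E[X_τ^2] = 200^2 · 131/200 + 0 = 26200. Thus E[τ] = E[X_τ^2] − E[M_τ] = 26200 − 17161 = 9039 = 131(200 − 131) = 9039.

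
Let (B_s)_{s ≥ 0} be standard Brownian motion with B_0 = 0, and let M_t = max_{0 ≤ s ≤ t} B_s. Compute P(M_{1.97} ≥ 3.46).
P(M_{1.97} ≥ 3.46) = 2·P(B_{1.97} ≥ 3.46) = 2(1 − Φ(3.46/√1.97)) ≈ 0.0137

By the reflection principle for Brownian motion, P(M_t ≥ a) = 2 · P(B_t ≥ a) for a ≥ 0. Since B_t ~ N(0, t), P(B_t ≥ 3.46) = 1 − Φ(3.46/√t) = 1 − Φ(3.46/√1.97) = 1 − Φ(2.4651). So
  P(M_{1.97} ≥ 3.46) = 2(1 − Φ(2.4651)) ≈ 0.0137.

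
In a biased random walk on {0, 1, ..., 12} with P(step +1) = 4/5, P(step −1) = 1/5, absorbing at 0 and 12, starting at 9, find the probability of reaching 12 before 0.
P(hit 12 before 0) = (1 − (1/4)^9) / (1 − (1/4)^12) = 266304/266305

Let u_k denote P(reach 12 before 0 | start at k). Boundary: u_0 = 0, u_12 = 1. Recurrence: u_k = 4/5·u_{k+1} + 1/5·u_{k-1} for 1 ≤ k ≤ 11. Try u_k = A + B·r^k with r = q/p = (1/5)/(4/5) = 1/4. Substitution satisfies the recurrence; boundary conditions give:
  u_k = (1 − r^k) / (1 − r^N) = (1 − (1/4)^9) / (1 − (1/4)^12) = 266304/266305.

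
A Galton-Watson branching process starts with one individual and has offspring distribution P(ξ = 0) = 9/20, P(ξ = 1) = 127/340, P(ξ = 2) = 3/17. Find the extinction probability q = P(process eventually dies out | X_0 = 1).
q = 1

Mean offspring μ = 0·9/20 + 1·127/340 + 2·3/17 = 247/340 ≤ 1. For μ ≤ 1 with offspring not concentrated at 1, the Galton-Watson process goes extinct almost surely, so q = 1.
(Algebraic check: The pgf is f(s) = 9/20 + 127/340·s + 3/17·s². The extinction probability q is the smallest fixed point of f in [0, 1]. Setting s = f(s):
  3/17·s² + (127/340 − 1)·s + 9/20 = 0
  3/17·s² − (9/20 + 3/17)·s + 9/20 = 0
which factors as (s − 1)·(3/17·s − 9/20) = 0, giving roots s = 1 and s = (9/20)/(3/17) = 51/20. Since 51/20 ≥ 1, the smallest root in [0, 1] is s = 1.)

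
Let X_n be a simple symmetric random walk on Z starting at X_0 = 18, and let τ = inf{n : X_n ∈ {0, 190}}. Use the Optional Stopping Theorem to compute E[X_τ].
E[X_τ] = 18

X_n is a martingale and τ is a bounded-mean stopping time (indeed τ is finite a.s. with bounded expectation since the walk is in a bounded region). By the OST, E[X_τ] = E[X_0] = 18. Equivalently: E[X_τ] = 190 · P(hit 190 first) + 0 · P(hit 0 first) = 190 · (18/190) = 18.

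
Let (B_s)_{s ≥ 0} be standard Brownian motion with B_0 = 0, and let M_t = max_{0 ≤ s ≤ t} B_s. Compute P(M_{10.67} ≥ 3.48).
P(M_{10.67} ≥ 3.48) = 2·P(B_{10.67} ≥ 3.48) = 2(1 − Φ(3.48/√10.67)) ≈ 0.2867

By the reflection principle for Brownian motion, P(M_t ≥ a) = 2 · P(B_t ≥ a) for a ≥ 0. Since B_t ~ N(0, t), P(B_t ≥ 3.48) = 1 − Φ(3.48/√t) = 1 − Φ(3.48/√10.67) = 1 − Φ(1.0654). So
  P(M_{10.67} ≥ 3.48) = 2(1 − Φ(1.0654)) ≈ 0.2867.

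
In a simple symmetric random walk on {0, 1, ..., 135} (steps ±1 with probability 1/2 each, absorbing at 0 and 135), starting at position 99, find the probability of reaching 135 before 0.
P(hit 135 before 0) = 99/135 = 11/15

Let u_k = P(hit 135 before 0 | start at k). Then u_0 = 0, u_135 = 1, and u_k = u_{k-1}/2 + u_{k+1}/2 for 1 ≤ k ≤ 134. This harmonic recurrence is solved by u_k = k/135, giving u_99 = 99/135 = 11/15.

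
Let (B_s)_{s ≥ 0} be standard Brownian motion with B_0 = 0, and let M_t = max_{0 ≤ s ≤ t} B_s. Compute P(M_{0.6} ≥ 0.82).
P(M_{0.6} ≥ 0.82) = 2·P(B_{0.6} ≥ 0.82) = 2(1 − Φ(0.82/√0.6)) ≈ 0.2898

By the reflection principle for Brownian motion, P(M_t ≥ a) = 2 · P(B_t ≥ a) for a ≥ 0. Since B_t ~ N(0, t), P(B_t ≥ 0.82) = 1 − Φ(0.82/√t) = 1 − Φ(0.82/√0.6) = 1 − Φ(1.0586). So
  P(M_{0.6} ≥ 0.82) = 2(1 − Φ(1.0586)) ≈ 0.2898.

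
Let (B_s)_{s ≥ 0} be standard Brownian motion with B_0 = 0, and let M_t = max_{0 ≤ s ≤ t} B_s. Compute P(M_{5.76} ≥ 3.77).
P(M_{5.76} ≥ 3.77) = 2·P(B_{5.76} ≥ 3.77) = 2(1 − Φ(3.77/√5.76)) ≈ 0.1162

By the reflection principle for Brownian motion, P(M_t ≥ a) = 2 · P(B_t ≥ a) for a ≥ 0. Since B_t ~ N(0, t), P(B_t ≥ 3.77) = 1 − Φ(3.77/√t) = 1 − Φ(3.77/√5.76) = 1 − Φ(1.5708). So
  P(M_{5.76} ≥ 3.77) = 2(1 − Φ(1.5708)) ≈ 0.1162.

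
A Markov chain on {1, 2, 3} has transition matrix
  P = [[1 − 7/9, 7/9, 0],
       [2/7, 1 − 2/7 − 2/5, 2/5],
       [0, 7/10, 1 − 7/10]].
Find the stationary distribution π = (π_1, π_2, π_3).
π = (18/95, 49/95, 28/95)

This is a birth-death chain on three states, which satisfies detailed balance: π_1 · P_{12} = π_2 · P_{21} and π_2 · P_{23} = π_3 · P_{32}.
From π_1 · 7/9 = π_2 · 2/7: π_2/π_1 = (7/9)/(2/7) = 49/18.
From π_2 · 2/5 = π_3 · 7/10: π_3/π_2 = (2/5)/(7/10) = 4/7.
Take π_1 proportional to 1; then unnormalized π = (1, 49/18, 14/9). Normalize by dividing by the sum 95/18:
  π = (18/95, 49/95, 28/95).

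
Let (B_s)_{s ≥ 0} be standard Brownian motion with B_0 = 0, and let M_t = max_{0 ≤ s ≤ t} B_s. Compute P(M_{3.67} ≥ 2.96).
P(M_{3.67} ≥ 2.96) = 2·P(B_{3.67} ≥ 2.96) = 2(1 − Φ(2.96/√3.67)) ≈ 0.1223

By the reflection principle for Brownian motion, P(M_t ≥ a) = 2 · P(B_t ≥ a) for a ≥ 0. Since B_t ~ N(0, t), P(B_t ≥ 2.96) = 1 − Φ(2.96/√t) = 1 − Φ(2.96/√3.67) = 1 − Φ(1.5451). So
  P(M_{3.67} ≥ 2.96) = 2(1 − Φ(1.5451)) ≈ 0.1223.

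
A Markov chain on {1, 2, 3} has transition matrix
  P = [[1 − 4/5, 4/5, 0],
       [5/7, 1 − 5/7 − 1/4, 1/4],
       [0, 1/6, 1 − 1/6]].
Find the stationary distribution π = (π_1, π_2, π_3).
π = (5/19, 28/95, 42/95)

This is a birth-death chain on three states, which satisfies detailed balance: π_1 · P_{12} = π_2 · P_{21} and π_2 · P_{23} = π_3 · P_{32}.
From π_1 · 4/5 = π_2 · 5/7: π_2/π_1 = (4/5)/(5/7) = 28/25.
From π_2 · 1/4 = π_3 · 1/6: π_3/π_2 = (1/4)/(1/6) = 3/2.
Take π_1 proportional to 1; then unnormalized π = (1, 28/25, 42/25). Normalize by dividing by the sum 19/5:
  π = (5/19, 28/95, 42/95).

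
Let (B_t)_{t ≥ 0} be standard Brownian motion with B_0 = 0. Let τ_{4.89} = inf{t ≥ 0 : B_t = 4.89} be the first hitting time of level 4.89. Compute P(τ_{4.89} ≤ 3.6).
P(τ_{4.89} ≤ 3.6) = 2(1 − Φ(4.89/√3.6)) = 2(1 − Φ(2.5773)) ≈ 0.0100

By the reflection principle for standard BM, P(τ_b ≤ t) = 2 · P(B_t ≥ b). Since B_t ~ N(0, t), P(B_t ≥ 4.89) = 1 − Φ(4.89/√t) = 1 − Φ(4.89/√3.6) = 1 − Φ(2.5773) ≈ 0.00498. Doubling: P(τ_{4.89} ≤ 3.6) ≈ 2 · 0.00498 = 0.00996 ≈ 0.0100.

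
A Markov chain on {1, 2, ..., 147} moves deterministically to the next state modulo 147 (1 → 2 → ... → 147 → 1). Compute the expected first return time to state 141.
E[T_141 | X_0 = 141] = 147

The chain cycles deterministically, so starting at state 141 it returns in exactly 147 steps. Equivalently, the stationary distribution is uniform π_j = 1/147 for every state j, so by Kac's formula E[T_141] = 1/π_141 = 147.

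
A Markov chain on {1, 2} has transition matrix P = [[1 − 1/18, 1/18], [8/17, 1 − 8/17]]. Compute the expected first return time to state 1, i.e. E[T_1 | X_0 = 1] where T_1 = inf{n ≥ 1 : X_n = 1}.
E[T_1 | X_0 = 1] = 1/π_1 = 161/144

For an irreducible recurrent Markov chain with stationary distribution π, E[T_i | X_0 = i] = 1/π_i (Kac's formula). Here π_1 = (8/17)/(1/18 + 8/17) = (8/17)/(161/306) = 144/161, so E[T_1 | X_0 = 1] = 1/π_1 = (1/18 + 8/17)/(8/17) = (161/306)/(8/17) = 161/144.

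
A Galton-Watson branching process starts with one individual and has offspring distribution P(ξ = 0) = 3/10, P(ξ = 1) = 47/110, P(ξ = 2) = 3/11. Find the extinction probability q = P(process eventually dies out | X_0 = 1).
q = 1

Mean offspring μ = 0·3/10 + 1·47/110 + 2·3/11 = 107/110 ≤ 1. For μ ≤ 1 with offspring not concentrated at 1, the Galton-Watson process goes extinct almost surely, so q = 1.
(Algebraic check: The pgf is f(s) = 3/10 + 47/110·s + 3/11·s². The extinction probability q is the smallest fixed point of f in [0, 1]. Setting s = f(s):
  3/11·s² + (47/110 − 1)·s + 3/10 = 0
  3/11·s² − (3/10 + 3/11)·s + 3/10 = 0
which factors as (s − 1)·(3/11·s − 3/10) = 0, giving roots s = 1 and s = (3/10)/(3/11) = 11/10. Since 11/10 ≥ 1, the smallest root in [0, 1] is s = 1.)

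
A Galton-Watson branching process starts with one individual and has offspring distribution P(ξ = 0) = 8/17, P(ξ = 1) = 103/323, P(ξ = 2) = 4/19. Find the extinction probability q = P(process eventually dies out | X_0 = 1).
q = 1

Mean offspring μ = 0·8/17 + 1·103/323 + 2·4/19 = 239/323 ≤ 1. For μ ≤ 1 with offspring not concentrated at 1, the Galton-Watson process goes extinct almost surely, so q = 1.
(Algebraic check: The pgf is f(s) = 8/17 + 103/323·s + 4/19·s². The extinction probability q is the smallest fixed point of f in [0, 1]. Setting s = f(s):
  4/19·s² + (103/323 − 1)·s + 8/17 = 0
  4/19·s² − (8/17 + 4/19)·s + 8/17 = 0
which factors as (s − 1)·(4/19·s − 8/17) = 0, giving roots s = 1 and s = (8/17)/(4/19) = 38/17. Since 38/17 ≥ 1, the smallest root in [0, 1] is s = 1.)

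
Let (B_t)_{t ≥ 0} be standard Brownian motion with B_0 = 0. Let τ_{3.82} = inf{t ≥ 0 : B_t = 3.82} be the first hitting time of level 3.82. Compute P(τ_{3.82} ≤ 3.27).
P(τ_{3.82} ≤ 3.27) = 2(1 − Φ(3.82/√3.27)) = 2(1 − Φ(2.1125)) ≈ 0.0346

By the reflection principle for standard BM, P(τ_b ≤ t) = 2 · P(B_t ≥ b). Since B_t ~ N(0, t), P(B_t ≥ 3.82) = 1 − Φ(3.82/√t) = 1 − Φ(3.82/√3.27) = 1 − Φ(2.1125) ≈ 0.01732. Doubling: P(τ_{3.82} ≤ 3.27) ≈ 2 · 0.01732 = 0.03464 ≈ 0.0346.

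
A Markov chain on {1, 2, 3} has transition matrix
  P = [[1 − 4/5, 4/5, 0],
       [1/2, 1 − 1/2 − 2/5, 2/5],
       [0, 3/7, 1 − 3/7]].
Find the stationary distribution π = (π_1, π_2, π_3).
π = (75/307, 120/307, 112/307)

This is a birth-death chain on three states, which satisfies detailed balance: π_1 · P_{12} = π_2 · P_{21} and π_2 · P_{23} = π_3 · P_{32}.
From π_1 · 4/5 = π_2 · 1/2: π_2/π_1 = (4/5)/(1/2) = 8/5.
From π_2 · 2/5 = π_3 · 3/7: π_3/π_2 = (2/5)/(3/7) = 14/15.
Take π_1 proportional to 1; then unnormalized π = (1, 8/5, 112/75). Normalize by dividing by the sum 307/75:
  π = (75/307, 120/307, 112/307).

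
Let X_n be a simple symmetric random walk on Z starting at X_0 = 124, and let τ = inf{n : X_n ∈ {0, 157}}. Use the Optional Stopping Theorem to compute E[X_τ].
E[X_τ] = 124

X_n is a martingale and τ is a bounded-mean stopping time (indeed τ is finite a.s. with bounded expectation since the walk is in a bounded region). By the OST, E[X_τ] = E[X_0] = 124. Equivalently: E[X_τ] = 157 · P(hit 157 first) + 0 · P(hit 0 first) = 157 · (124/157) = 124.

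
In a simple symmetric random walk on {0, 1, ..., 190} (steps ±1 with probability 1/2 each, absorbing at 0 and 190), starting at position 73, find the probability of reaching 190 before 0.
P(hit 190 before 0) = 73/190

Let u_k = P(hit 190 before 0 | start at k). Then u_0 = 0, u_190 = 1, and u_k = u_{k-1}/2 + u_{k+1}/2 for 1 ≤ k ≤ 189. This harmonic recurrence is solved by u_k = k/190, giving u_73 = 73/190.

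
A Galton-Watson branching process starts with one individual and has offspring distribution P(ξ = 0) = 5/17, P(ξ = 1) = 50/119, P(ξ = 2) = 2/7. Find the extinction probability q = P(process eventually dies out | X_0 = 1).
q = 1

Mean offspring μ = 0·5/17 + 1·50/119 + 2·2/7 = 118/119 ≤ 1. For μ ≤ 1 with offspring not concentrated at 1, the Galton-Watson process goes extinct almost surely, so q = 1.
(Algebraic check: The pgf is f(s) = 5/17 + 50/119·s + 2/7·s². The extinction probability q is the smallest fixed point of f in [0, 1]. Setting s = f(s):
  2/7·s² + (50/119 − 1)·s + 5/17 = 0
  2/7·s² − (5/17 + 2/7)·s + 5/17 = 0
which factors as (s − 1)·(2/7·s − 5/17) = 0, giving roots s = 1 and s = (5/17)/(2/7) = 35/34. Since 35/34 ≥ 1, the smallest root in [0, 1] is s = 1.)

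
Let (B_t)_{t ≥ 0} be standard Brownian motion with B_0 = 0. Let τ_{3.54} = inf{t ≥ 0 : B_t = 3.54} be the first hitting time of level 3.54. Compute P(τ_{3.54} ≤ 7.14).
P(τ_{3.54} ≤ 7.14) = 2(1 − Φ(3.54/√7.14)) = 2(1 − Φ(1.3248)) ≈ 0.1852

By the reflection principle for standard BM, P(τ_b ≤ t) = 2 · P(B_t ≥ b). Since B_t ~ N(0, t), P(B_t ≥ 3.54) = 1 − Φ(3.54/√t) = 1 − Φ(3.54/√7.14) = 1 − Φ(1.3248) ≈ 0.09262. Doubling: P(τ_{3.54} ≤ 7.14) ≈ 2 · 0.09262 = 0.18524 ≈ 0.1852.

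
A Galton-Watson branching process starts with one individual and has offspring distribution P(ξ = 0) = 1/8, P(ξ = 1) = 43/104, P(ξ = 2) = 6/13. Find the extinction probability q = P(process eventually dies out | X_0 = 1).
q = 13/48

The pgf is f(s) = 1/8 + 43/104·s + 6/13·s². The extinction probability q is the smallest fixed point of f in [0, 1]. Setting s = f(s):
  6/13·s² + (43/104 − 1)·s + 1/8 = 0
  6/13·s² − (1/8 + 6/13)·s + 1/8 = 0
which factors as (s − 1)·(6/13·s − 1/8) = 0, giving roots s = 1 and s = (1/8)/(6/13) = 13/48.
Mean offspring μ = 43/104 + 2·6/13 = 139/104 > 1 (supercritical), so q < 1. The extinction probability is the smaller root: q = (1/8)/(6/13) = 13/48.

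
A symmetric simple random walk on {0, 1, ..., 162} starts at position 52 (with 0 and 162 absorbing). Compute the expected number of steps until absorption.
E[τ | X_0 = 52] = 5720

Let v_k = E[τ | X_0 = k]. Boundary: v_0 = v_162 = 0. Recurrence: v_k = 1 + (v_{k-1} + v_{k+1})/2 for 1 ≤ k ≤ 161. The particular solution to v_k − (v_{k-1} + v_{k+1})/2 = 1 is v_k = −k^2. Adding homogeneous solution A + B k and matching boundaries gives v_k = k (162 − k). Substituting k = 52: v_52 = 52 · 110 = 5720.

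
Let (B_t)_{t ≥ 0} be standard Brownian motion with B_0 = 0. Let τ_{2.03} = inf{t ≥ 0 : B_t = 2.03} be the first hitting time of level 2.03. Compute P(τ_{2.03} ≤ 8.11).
P(τ_{2.03} ≤ 8.11) = 2(1 − Φ(2.03/√8.11)) = 2(1 − Φ(0.7128)) ≈ 0.4760

By the reflection principle for standard BM, P(τ_b ≤ t) = 2 · P(B_t ≥ b). Since B_t ~ N(0, t), P(B_t ≥ 2.03) = 1 − Φ(2.03/√t) = 1 − Φ(2.03/√8.11) = 1 − Φ(0.7128) ≈ 0.23798. Doubling: P(τ_{2.03} ≤ 8.11) ≈ 2 · 0.23798 = 0.47596 ≈ 0.4760.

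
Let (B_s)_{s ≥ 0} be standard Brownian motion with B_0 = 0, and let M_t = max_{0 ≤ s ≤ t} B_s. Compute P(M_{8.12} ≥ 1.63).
P(M_{8.12} ≥ 1.63) = 2·P(B_{8.12} ≥ 1.63) = 2(1 − Φ(1.63/√8.12)) ≈ 0.5673

By the reflection principle for Brownian motion, P(M_t ≥ a) = 2 · P(B_t ≥ a) for a ≥ 0. Since B_t ~ N(0, t), P(B_t ≥ 1.63) = 1 − Φ(1.63/√t) = 1 − Φ(1.63/√8.12) = 1 − Φ(0.5720). So
  P(M_{8.12} ≥ 1.63) = 2(1 − Φ(0.5720)) ≈ 0.5673.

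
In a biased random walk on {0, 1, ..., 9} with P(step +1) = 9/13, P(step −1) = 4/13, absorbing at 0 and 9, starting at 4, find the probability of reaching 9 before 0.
P(hit 9 before 0) = (1 − (4/9)^4) / (1 − (4/9)^9) = 74460789/77431669

Let u_k denote P(reach 9 before 0 | start at k). Boundary: u_0 = 0, u_9 = 1. Recurrence: u_k = 9/13·u_{k+1} + 4/13·u_{k-1} for 1 ≤ k ≤ 8. Try u_k = A + B·r^k with r = q/p = (4/13)/(9/13) = 4/9. Substitution satisfies the recurrence; boundary conditions give:
  u_k = (1 − r^k) / (1 − r^N) = (1 − (4/9)^4) / (1 − (4/9)^9) = 74460789/77431669.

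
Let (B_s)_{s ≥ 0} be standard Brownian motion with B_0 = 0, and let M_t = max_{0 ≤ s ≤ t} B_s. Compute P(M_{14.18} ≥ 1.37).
P(M_{14.18} ≥ 1.37) = 2·P(B_{14.18} ≥ 1.37) = 2(1 − Φ(1.37/√14.18)) ≈ 0.7160

By the reflection principle for Brownian motion, P(M_t ≥ a) = 2 · P(B_t ≥ a) for a ≥ 0. Since B_t ~ N(0, t), P(B_t ≥ 1.37) = 1 − Φ(1.37/√t) = 1 − Φ(1.37/√14.18) = 1 − Φ(0.3638). So
  P(M_{14.18} ≥ 1.37) = 2(1 − Φ(0.3638)) ≈ 0.7160.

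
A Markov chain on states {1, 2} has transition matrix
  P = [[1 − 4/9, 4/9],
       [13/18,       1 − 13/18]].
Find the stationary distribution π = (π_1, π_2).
π_1 = 13/21, π_2 = 8/21

Solve πP = π with π_1 + π_2 = 1. From πP = π: π_1 · (1 − 4/9) + π_2 · 13/18 = π_1 ⇒ π_2 · 13/18 = π_1 · 4/9 ⇒ π_2/π_1 = (4/9)/(13/18) = 8/13. Together with π_1 + π_2 = 1:
  π_1 = (13/18)/(4/9 + 13/18) = (13/18)/(7/6) = 13/21,
  π_2 = (4/9)/(4/9 + 13/18) = (4/9)/(7/6) = 8/21.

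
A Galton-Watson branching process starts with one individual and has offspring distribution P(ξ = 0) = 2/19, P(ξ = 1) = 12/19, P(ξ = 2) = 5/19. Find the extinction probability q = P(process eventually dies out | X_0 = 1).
q = 2/5

The pgf is f(s) = 2/19 + 12/19·s + 5/19·s². The extinction probability q is the smallest fixed point of f in [0, 1]. Setting s = f(s):
  5/19·s² + (12/19 − 1)·s + 2/19 = 0
  5/19·s² − (2/19 + 5/19)·s + 2/19 = 0
which factors as (s − 1)·(5/19·s − 2/19) = 0, giving roots s = 1 and s = (2/19)/(5/19) = 2/5.
Mean offspring μ = 12/19 + 2·5/19 = 22/19 > 1 (supercritical), so q < 1. The extinction probability is the smaller root: q = (2/19)/(5/19) = 2/5.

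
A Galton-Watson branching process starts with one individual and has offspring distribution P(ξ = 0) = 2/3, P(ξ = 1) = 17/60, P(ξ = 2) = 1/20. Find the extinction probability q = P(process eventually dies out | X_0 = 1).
q = 1

Mean offspring μ = 0·2/3 + 1·17/60 + 2·1/20 = 23/60 ≤ 1. For μ ≤ 1 with offspring not concentrated at 1, the Galton-Watson process goes extinct almost surely, so q = 1.
(Algebraic check: The pgf is f(s) = 2/3 + 17/60·s + 1/20·s². The extinction probability q is the smallest fixed point of f in [0, 1]. Setting s = f(s):
  1/20·s² + (17/60 − 1)·s + 2/3 = 0
  1/20·s² − (2/3 + 1/20)·s + 2/3 = 0
which factors as (s − 1)·(1/20·s − 2/3) = 0, giving roots s = 1 and s = (2/3)/(1/20) = 40/3. Since 40/3 ≥ 1, the smallest root in [0, 1] is s = 1.)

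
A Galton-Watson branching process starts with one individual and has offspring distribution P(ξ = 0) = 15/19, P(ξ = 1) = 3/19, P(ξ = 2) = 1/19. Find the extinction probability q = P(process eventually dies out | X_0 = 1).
q = 1

Mean offspring μ = 0·15/19 + 1·3/19 + 2·1/19 = 5/19 ≤ 1. For μ ≤ 1 with offspring not concentrated at 1, the Galton-Watson process goes extinct almost surely, so q = 1.
(Algebraic check: The pgf is f(s) = 15/19 + 3/19·s + 1/19·s². The extinction probability q is the smallest fixed point of f in [0, 1]. Setting s = f(s):
  1/19·s² + (3/19 − 1)·s + 15/19 = 0
  1/19·s² − (15/19 + 1/19)·s + 15/19 = 0
which factors as (s − 1)·(1/19·s − 15/19) = 0, giving roots s = 1 and s = (15/19)/(1/19) = 15. Since 15 ≥ 1, the smallest root in [0, 1] is s = 1.)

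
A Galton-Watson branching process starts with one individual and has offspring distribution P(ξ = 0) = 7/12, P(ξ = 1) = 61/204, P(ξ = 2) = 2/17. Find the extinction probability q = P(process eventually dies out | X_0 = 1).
q = 1

Mean offspring μ = 0·7/12 + 1·61/204 + 2·2/17 = 109/204 ≤ 1. For μ ≤ 1 with offspring not concentrated at 1, the Galton-Watson process goes extinct almost surely, so q = 1.
(Algebraic check: The pgf is f(s) = 7/12 + 61/204·s + 2/17·s². The extinction probability q is the smallest fixed point of f in [0, 1]. Setting s = f(s):
  2/17·s² + (61/204 − 1)·s + 7/12 = 0
  2/17·s² − (7/12 + 2/17)·s + 7/12 = 0
which factors as (s − 1)·(2/17·s − 7/12) = 0, giving roots s = 1 and s = (7/12)/(2/17) = 119/24. Since 119/24 ≥ 1, the smallest root in [0, 1] is s = 1.)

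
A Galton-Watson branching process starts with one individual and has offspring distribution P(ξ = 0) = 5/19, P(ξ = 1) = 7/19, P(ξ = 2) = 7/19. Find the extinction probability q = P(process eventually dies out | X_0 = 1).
q = 5/7

The pgf is f(s) = 5/19 + 7/19·s + 7/19·s². The extinction probability q is the smallest fixed point of f in [0, 1]. Setting s = f(s):
  7/19·s² + (7/19 − 1)·s + 5/19 = 0
  7/19·s² − (5/19 + 7/19)·s + 5/19 = 0
which factors as (s − 1)·(7/19·s − 5/19) = 0, giving roots s = 1 and s = (5/19)/(7/19) = 5/7.
Mean offspring μ = 7/19 + 2·7/19 = 21/19 > 1 (supercritical), so q < 1. The extinction probability is the smaller root: q = (5/19)/(7/19) = 5/7.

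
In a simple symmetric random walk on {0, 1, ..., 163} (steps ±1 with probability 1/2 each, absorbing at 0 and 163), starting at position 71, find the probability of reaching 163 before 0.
P(hit 163 before 0) = 71/163

Let u_k = P(hit 163 before 0 | start at k). Then u_0 = 0, u_163 = 1, and u_k = u_{k-1}/2 + u_{k+1}/2 for 1 ≤ k ≤ 162. This harmonic recurrence is solved by u_k = k/163, giving u_71 = 71/163.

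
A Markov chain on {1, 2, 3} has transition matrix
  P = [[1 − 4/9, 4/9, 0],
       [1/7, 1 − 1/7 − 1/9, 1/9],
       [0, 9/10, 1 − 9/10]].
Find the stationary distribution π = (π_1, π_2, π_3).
π = (729/3277, 2268/3277, 280/3277)

This is a birth-death chain on three states, which satisfies detailed balance: π_1 · P_{12} = π_2 · P_{21} and π_2 · P_{23} = π_3 · P_{32}.
From π_1 · 4/9 = π_2 · 1/7: π_2/π_1 = (4/9)/(1/7) = 28/9.
From π_2 · 1/9 = π_3 · 9/10: π_3/π_2 = (1/9)/(9/10) = 10/81.
Take π_1 proportional to 1; then unnormalized π = (1, 28/9, 280/729). Normalize by dividing by the sum 3277/729:
  π = (729/3277, 2268/3277, 280/3277).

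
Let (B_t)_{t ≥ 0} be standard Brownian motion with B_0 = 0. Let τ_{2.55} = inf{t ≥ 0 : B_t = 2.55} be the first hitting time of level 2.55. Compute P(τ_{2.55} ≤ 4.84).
P(τ_{2.55} ≤ 4.84) = 2(1 − Φ(2.55/√4.84)) = 2(1 − Φ(1.1591)) ≈ 0.2464

By the reflection principle for standard BM, P(τ_b ≤ t) = 2 · P(B_t ≥ b). Since B_t ~ N(0, t), P(B_t ≥ 2.55) = 1 − Φ(2.55/√t) = 1 − Φ(2.55/√4.84) = 1 − Φ(1.1591) ≈ 0.12321. Doubling: P(τ_{2.55} ≤ 4.84) ≈ 2 · 0.12321 = 0.24642 ≈ 0.2464.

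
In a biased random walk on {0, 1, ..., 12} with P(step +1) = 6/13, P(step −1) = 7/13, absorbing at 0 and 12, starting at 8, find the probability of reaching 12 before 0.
P(hit 12 before 0) = (1 − (7/6)^8) / (1 − (7/6)^12) = 4791312/10556113

Let u_k denote P(reach 12 before 0 | start at k). Boundary: u_0 = 0, u_12 = 1. Recurrence: u_k = 6/13·u_{k+1} + 7/13·u_{k-1} for 1 ≤ k ≤ 11. Try u_k = A + B·r^k with r = q/p = (7/13)/(6/13) = 7/6. Substitution satisfies the recurrence; boundary conditions give:
  u_k = (1 − r^k) / (1 − r^N) = (1 − (7/6)^8) / (1 − (7/6)^12) = 4791312/10556113.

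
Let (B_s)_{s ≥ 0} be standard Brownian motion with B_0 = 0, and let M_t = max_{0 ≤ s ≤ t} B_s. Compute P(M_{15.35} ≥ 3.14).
P(M_{15.35} ≥ 3.14) = 2·P(B_{15.35} ≥ 3.14) = 2(1 − Φ(3.14/√15.35)) ≈ 0.4229

By the reflection principle for Brownian motion, P(M_t ≥ a) = 2 · P(B_t ≥ a) for a ≥ 0. Since B_t ~ N(0, t), P(B_t ≥ 3.14) = 1 − Φ(3.14/√t) = 1 − Φ(3.14/√15.35) = 1 − Φ(0.8014). So
  P(M_{15.35} ≥ 3.14) = 2(1 − Φ(0.8014)) ≈ 0.4229.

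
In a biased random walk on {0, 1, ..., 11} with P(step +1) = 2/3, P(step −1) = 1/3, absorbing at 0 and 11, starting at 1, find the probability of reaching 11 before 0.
P(hit 11 before 0) = (1 − (1/2)^1) / (1 − (1/2)^11) = 1024/2047

Let u_k denote P(reach 11 before 0 | start at k). Boundary: u_0 = 0, u_11 = 1. Recurrence: u_k = 2/3·u_{k+1} + 1/3·u_{k-1} for 1 ≤ k ≤ 10. Try u_k = A + B·r^k with r = q/p = (1/3)/(2/3) = 1/2. Substitution satisfies the recurrence; boundary conditions give:
  u_k = (1 − r^k) / (1 − r^N) = (1 − (1/2)^1) / (1 − (1/2)^11) = 1024/2047.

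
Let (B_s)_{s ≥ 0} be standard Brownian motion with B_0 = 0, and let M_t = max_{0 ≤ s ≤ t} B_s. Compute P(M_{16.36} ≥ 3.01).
P(M_{16.36} ≥ 3.01) = 2·P(B_{16.36} ≥ 3.01) = 2(1 − Φ(3.01/√16.36)) ≈ 0.4568

By the reflection principle for Brownian motion, P(M_t ≥ a) = 2 · P(B_t ≥ a) for a ≥ 0. Since B_t ~ N(0, t), P(B_t ≥ 3.01) = 1 − Φ(3.01/√t) = 1 − Φ(3.01/√16.36) = 1 − Φ(0.7442). So
  P(M_{16.36} ≥ 3.01) = 2(1 − Φ(0.7442)) ≈ 0.4568.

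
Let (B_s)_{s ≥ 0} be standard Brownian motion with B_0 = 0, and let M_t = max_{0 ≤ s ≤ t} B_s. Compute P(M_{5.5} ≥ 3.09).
P(M_{5.5} ≥ 3.09) = 2·P(B_{5.5} ≥ 3.09) = 2(1 − Φ(3.09/√5.5)) ≈ 0.1876

By the reflection principle for Brownian motion, P(M_t ≥ a) = 2 · P(B_t ≥ a) for a ≥ 0. Since B_t ~ N(0, t), P(B_t ≥ 3.09) = 1 − Φ(3.09/√t) = 1 − Φ(3.09/√5.5) = 1 − Φ(1.3176). So
  P(M_{5.5} ≥ 3.09) = 2(1 − Φ(1.3176)) ≈ 0.1876.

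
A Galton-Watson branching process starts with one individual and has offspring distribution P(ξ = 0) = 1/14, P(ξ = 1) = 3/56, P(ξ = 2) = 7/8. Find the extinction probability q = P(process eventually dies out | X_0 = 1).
q = 4/49

The pgf is f(s) = 1/14 + 3/56·s + 7/8·s². The extinction probability q is the smallest fixed point of f in [0, 1]. Setting s = f(s):
  7/8·s² + (3/56 − 1)·s + 1/14 = 0
  7/8·s² − (1/14 + 7/8)·s + 1/14 = 0
which factors as (s − 1)·(7/8·s − 1/14) = 0, giving roots s = 1 and s = (1/14)/(7/8) = 4/49.
Mean offspring μ = 3/56 + 2·7/8 = 101/56 > 1 (supercritical), so q < 1. The extinction probability is the smaller root: q = (1/14)/(7/8) = 4/49.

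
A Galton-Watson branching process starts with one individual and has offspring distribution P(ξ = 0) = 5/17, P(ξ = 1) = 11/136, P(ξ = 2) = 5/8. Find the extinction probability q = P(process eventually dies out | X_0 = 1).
q = 8/17

The pgf is f(s) = 5/17 + 11/136·s + 5/8·s². The extinction probability q is the smallest fixed point of f in [0, 1]. Setting s = f(s):
  5/8·s² + (11/136 − 1)·s + 5/17 = 0
  5/8·s² − (5/17 + 5/8)·s + 5/17 = 0
which factors as (s − 1)·(5/8·s − 5/17) = 0, giving roots s = 1 and s = (5/17)/(5/8) = 8/17.
Mean offspring μ = 11/136 + 2·5/8 = 181/136 > 1 (supercritical), so q < 1. The extinction probability is the smaller root: q = (5/17)/(5/8) = 8/17.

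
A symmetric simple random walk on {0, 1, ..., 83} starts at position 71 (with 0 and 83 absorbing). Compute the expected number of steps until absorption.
E[τ | X_0 = 71] = 852

Let v_k = E[τ | X_0 = k]. Boundary: v_0 = v_83 = 0. Recurrence: v_k = 1 + (v_{k-1} + v_{k+1})/2 for 1 ≤ k ≤ 82. The particular solution to v_k − (v_{k-1} + v_{k+1})/2 = 1 is v_k = −k^2. Adding homogeneous solution A + B k and matching boundaries gives v_k = k (83 − k). Substituting k = 71: v_71 = 71 · 12 = 852.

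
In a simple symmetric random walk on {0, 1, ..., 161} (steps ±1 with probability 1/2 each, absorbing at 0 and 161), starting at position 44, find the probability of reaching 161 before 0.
P(hit 161 before 0) = 44/161

Let u_k = P(hit 161 before 0 | start at k). Then u_0 = 0, u_161 = 1, and u_k = u_{k-1}/2 + u_{k+1}/2 for 1 ≤ k ≤ 160. This harmonic recurrence is solved by u_k = k/161, giving u_44 = 44/161.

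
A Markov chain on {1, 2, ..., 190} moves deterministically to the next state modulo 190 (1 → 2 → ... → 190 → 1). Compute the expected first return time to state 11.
E[T_11 | X_0 = 11] = 190

The chain cycles deterministically, so starting at state 11 it returns in exactly 190 steps. Equivalently, the stationary distribution is uniform π_j = 1/190 for every state j, so by Kac's formula E[T_11] = 1/π_11 = 190.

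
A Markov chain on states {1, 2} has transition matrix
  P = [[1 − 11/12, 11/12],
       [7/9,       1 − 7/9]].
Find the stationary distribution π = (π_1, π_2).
π_1 = 28/61, π_2 = 33/61

Solve πP = π with π_1 + π_2 = 1. From πP = π: π_1 · (1 − 11/12) + π_2 · 7/9 = π_1 ⇒ π_2 · 7/9 = π_1 · 11/12 ⇒ π_2/π_1 = (11/12)/(7/9) = 33/28. Together with π_1 + π_2 = 1:
  π_1 = (7/9)/(11/12 + 7/9) = (7/9)/(61/36) = 28/61,
  π_2 = (11/12)/(11/12 + 7/9) = (11/12)/(61/36) = 33/61.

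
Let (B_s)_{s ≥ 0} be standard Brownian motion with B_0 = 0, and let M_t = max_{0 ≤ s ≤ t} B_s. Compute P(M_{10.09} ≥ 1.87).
P(M_{10.09} ≥ 1.87) = 2·P(B_{10.09} ≥ 1.87) = 2(1 − Φ(1.87/√10.09)) ≈ 0.5561

By the reflection principle for Brownian motion, P(M_t ≥ a) = 2 · P(B_t ≥ a) for a ≥ 0. Since B_t ~ N(0, t), P(B_t ≥ 1.87) = 1 − Φ(1.87/√t) = 1 − Φ(1.87/√10.09) = 1 − Φ(0.5887). So
  P(M_{10.09} ≥ 1.87) = 2(1 − Φ(0.5887)) ≈ 0.5561.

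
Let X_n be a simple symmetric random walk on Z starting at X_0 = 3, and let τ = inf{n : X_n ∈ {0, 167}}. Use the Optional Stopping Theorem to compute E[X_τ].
E[X_τ] = 3

X_n is a martingale and τ is a bounded-mean stopping time (indeed τ is finite a.s. with bounded expectation since the walk is in a bounded region). By the OST, E[X_τ] = E[X_0] = 3. Equivalently: E[X_τ] = 167 · P(hit 167 first) + 0 · P(hit 0 first) = 167 · (3/167) = 3.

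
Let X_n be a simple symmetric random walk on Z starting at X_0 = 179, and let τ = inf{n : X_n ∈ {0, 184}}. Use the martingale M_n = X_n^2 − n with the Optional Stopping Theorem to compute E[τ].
E[τ] = 895

M_n = X_n^2 − n is a martingale (since E[X_{n+1}^2 | F_n] = X_n^2 + 1). By OST (τ has finite mean in a bounded region), E[M_τ] = E[M_0] = X_0^2 − 0 = 179^2 = 32041. Also E[M_τ] = E[X_τ^2] − E[τ]. The walk exits at 0 or 184, with P(hit 184 first) = 179/184, so E[X_τ^2] = 184^2 · 179/184 + 0 = 32936. Thus E[τ] = E[X_τ^2] − E[M_τ] = 32936 − 32041 = 895 = 179(184 − 179) = 895.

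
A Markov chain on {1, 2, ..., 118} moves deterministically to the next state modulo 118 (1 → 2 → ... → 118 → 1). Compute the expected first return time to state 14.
E[T_14 | X_0 = 14] = 118

The chain cycles deterministically, so starting at state 14 it returns in exactly 118 steps. Equivalently, the stationary distribution is uniform π_j = 1/118 for every state j, so by Kac's formula E[T_14] = 1/π_14 = 118.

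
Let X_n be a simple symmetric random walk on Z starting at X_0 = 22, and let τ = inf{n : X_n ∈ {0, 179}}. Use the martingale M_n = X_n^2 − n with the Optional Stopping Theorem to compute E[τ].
E[τ] = 3454

M_n = X_n^2 − n is a martingale (since E[X_{n+1}^2 | F_n] = X_n^2 + 1). By OST (τ has finite mean in a bounded region), E[M_τ] = E[M_0] = X_0^2 − 0 = 22^2 = 484. Also E[M_τ] = E[X_τ^2] − E[τ]. The walk exits at 0 or 179, with P(hit 179 first) = 22/179, so E[X_τ^2] = 179^2 · 22/179 + 0 = 3938. Thus E[τ] = E[X_τ^2] − E[M_τ] = 3938 − 484 = 3454 = 22(179 − 22) = 3454.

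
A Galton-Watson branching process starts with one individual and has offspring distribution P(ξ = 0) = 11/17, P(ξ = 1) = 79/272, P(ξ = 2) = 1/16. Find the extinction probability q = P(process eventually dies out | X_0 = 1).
q = 1

Mean offspring μ = 0·11/17 + 1·79/272 + 2·1/16 = 113/272 ≤ 1. For μ ≤ 1 with offspring not concentrated at 1, the Galton-Watson process goes extinct almost surely, so q = 1.
(Algebraic check: The pgf is f(s) = 11/17 + 79/272·s + 1/16·s². The extinction probability q is the smallest fixed point of f in [0, 1]. Setting s = f(s):
  1/16·s² + (79/272 − 1)·s + 11/17 = 0
  1/16·s² − (11/17 + 1/16)·s + 11/17 = 0
which factors as (s − 1)·(1/16·s − 11/17) = 0, giving roots s = 1 and s = (11/17)/(1/16) = 176/17. Since 176/17 ≥ 1, the smallest root in [0, 1] is s = 1.)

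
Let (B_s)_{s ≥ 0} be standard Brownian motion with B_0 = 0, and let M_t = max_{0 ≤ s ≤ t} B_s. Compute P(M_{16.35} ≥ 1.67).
P(M_{16.35} ≥ 1.67) = 2·P(B_{16.35} ≥ 1.67) = 2(1 − Φ(1.67/√16.35)) ≈ 0.6796

By the reflection principle for Brownian motion, P(M_t ≥ a) = 2 · P(B_t ≥ a) for a ≥ 0. Since B_t ~ N(0, t), P(B_t ≥ 1.67) = 1 − Φ(1.67/√t) = 1 − Φ(1.67/√16.35) = 1 − Φ(0.4130). So
  P(M_{16.35} ≥ 1.67) = 2(1 − Φ(0.4130)) ≈ 0.6796.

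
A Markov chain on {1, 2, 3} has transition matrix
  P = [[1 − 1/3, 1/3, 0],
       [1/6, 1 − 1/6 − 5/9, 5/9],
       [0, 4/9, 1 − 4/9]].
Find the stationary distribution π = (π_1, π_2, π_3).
π = (2/11, 4/11, 5/11)

This is a birth-death chain on three states, which satisfies detailed balance: π_1 · P_{12} = π_2 · P_{21} and π_2 · P_{23} = π_3 · P_{32}.
From π_1 · 1/3 = π_2 · 1/6: π_2/π_1 = (1/3)/(1/6) = 2.
From π_2 · 5/9 = π_3 · 4/9: π_3/π_2 = (5/9)/(4/9) = 5/4.
Take π_1 proportional to 1; then unnormalized π = (1, 2, 5/2). Normalize by dividing by the sum 11/2:
  π = (2/11, 4/11, 5/11).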